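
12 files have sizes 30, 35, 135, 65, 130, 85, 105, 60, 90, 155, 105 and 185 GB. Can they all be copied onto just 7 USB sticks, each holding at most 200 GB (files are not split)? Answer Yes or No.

Yes

A valid assignment using 7 USB sticks:
  USB stick 1: 185 = 185
  USB stick 2: 155 + 35 = 190
  USB stick 3: 135 + 65 = 200
  USB stick 4: 130 + 60 = 190
  USB stick 5: 105 + 90 = 195
  USB stick 6: 105 + 85 = 190
  USB stick 7: 30 = 30
Every load is within 200 GB, so 7 USB sticks suffice.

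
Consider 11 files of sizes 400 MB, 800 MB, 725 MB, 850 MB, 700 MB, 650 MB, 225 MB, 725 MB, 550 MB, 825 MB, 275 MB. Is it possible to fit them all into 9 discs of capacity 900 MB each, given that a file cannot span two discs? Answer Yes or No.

A valid assignment using 9 discs:
  disc 1: 850 = 850
  disc 2: 825 = 825
  disc 3: 800 = 800
  disc 4: 725 = 725
  disc 5: 725 = 725
  disc 6: 700 = 700
  disc 7: 650 + 225 = 875
  disc 8: 550 + 275 = 825
  disc 9: 400 = 400
Every load is within 900 MB, so 9 discs suffice.

Yes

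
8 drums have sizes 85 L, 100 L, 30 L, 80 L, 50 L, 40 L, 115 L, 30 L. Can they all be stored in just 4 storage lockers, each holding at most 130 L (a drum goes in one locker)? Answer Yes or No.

Total = 530 L; ⌈530/130⌉ = 5.
At least 5 storage lockers are required, but only 4 are allowed.

No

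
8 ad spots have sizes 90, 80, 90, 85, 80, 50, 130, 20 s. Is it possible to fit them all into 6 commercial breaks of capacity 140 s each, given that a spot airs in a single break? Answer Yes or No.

Yes

A valid assignment using 6 commercial breaks:
  break 1: 130 = 130
  break 2: 90 + 50 = 140
  break 3: 90 + 20 = 110
  break 4: 85 = 85
  break 5: 80 = 80
  break 6: 80 = 80
Every load is within 140 s, so 6 commercial breaks suffice.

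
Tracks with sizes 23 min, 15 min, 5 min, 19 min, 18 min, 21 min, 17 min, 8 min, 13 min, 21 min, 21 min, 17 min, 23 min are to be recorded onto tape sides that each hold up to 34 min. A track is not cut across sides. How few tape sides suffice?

Total = 23 + 23 + 21 + 21 + 21 + 19 + 18 + 17 + 17 + 15 + 13 + 8 + 5 = 221 min.
Lower bound: ⌈221/34⌉ = 7 tape sides.
A packing using 8 tape sides:
  side 1: 23 + 8 = 31
  side 2: 23 + 5 = 28
  side 3: 21 + 13 = 34
  side 4: 21 = 21
  side 5: 21 = 21
  side 6: 19 + 15 = 34
  side 7: 18 = 18
  side 8: 17 + 17 = 34
No arrangement into 7 tape sides stays within capacity, so 8 is optimal.

8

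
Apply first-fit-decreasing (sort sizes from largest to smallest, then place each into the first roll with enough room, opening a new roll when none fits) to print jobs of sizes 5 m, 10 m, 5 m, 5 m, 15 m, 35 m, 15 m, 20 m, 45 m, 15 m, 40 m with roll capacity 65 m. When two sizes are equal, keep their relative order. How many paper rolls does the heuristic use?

4

Sorted descending: 45, 40, 35, 20, 15, 15, 15, 10, 5, 5, 5.
  45 → roll 1 (new)  [load 45/65]
  40 → roll 2 (new)  [load 40/65]
  35 → roll 3 (new)  [load 35/65]
  20 → roll 1  [load 65/65]
  15 → roll 2  [load 55/65]
  15 → roll 3  [load 50/65]
  15 → roll 3  [load 65/65]
  10 → roll 2  [load 65/65]
  5 → roll 4 (new)  [load 5/65]
  5 → roll 4  [load 10/65]
  5 → roll 4  [load 15/65]
4 paper rolls opened.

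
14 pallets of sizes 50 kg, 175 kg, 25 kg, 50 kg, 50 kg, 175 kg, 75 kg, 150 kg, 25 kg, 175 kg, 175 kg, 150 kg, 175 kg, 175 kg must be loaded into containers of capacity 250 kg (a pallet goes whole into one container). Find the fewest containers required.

8

Total = 175 + 175 + 175 + 175 + 175 + 175 + 150 + 150 + 75 + 50 + 50 + 50 + 25 + 25 = 1625 kg.
Lower bound: ⌈1625/250⌉ = 7 containers.
Also, 8 pallets each exceed 125 kg, and no two of those can share a container, so at least 8 containers are needed.
A packing using 8 containers:
  container 1: 175 + 75 = 250
  container 2: 175 + 50 + 25 = 250
  container 3: 175 + 50 + 25 = 250
  container 4: 175 + 50 = 225
  container 5: 175 = 175
  container 6: 175 = 175
  container 7: 150 = 150
  container 8: 150 = 150
This matches the lower bound, so 8 is optimal.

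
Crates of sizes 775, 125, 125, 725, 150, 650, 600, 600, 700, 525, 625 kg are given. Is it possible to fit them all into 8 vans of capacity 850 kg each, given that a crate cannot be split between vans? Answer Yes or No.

A valid assignment using 8 vans:
  van 1: 775 = 775
  van 2: 725 + 125 = 850
  van 3: 700 + 150 = 850
  van 4: 650 + 125 = 775
  van 5: 625 = 625
  van 6: 600 = 600
  van 7: 600 = 600
  van 8: 525 = 525
Every load is within 850 kg, so 8 vans suffice.

Yes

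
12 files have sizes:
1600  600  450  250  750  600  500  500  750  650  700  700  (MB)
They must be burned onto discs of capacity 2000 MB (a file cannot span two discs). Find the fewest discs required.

Total = 1600 + 750 + 750 + 700 + 700 + 650 + 600 + 600 + 500 + 500 + 450 + 250 = 8050 MB.
Lower bound: ⌈8050/2000⌉ = 5 discs.
A packing using 5 discs:
  disc 1: 1600 + 250 = 1850
  disc 2: 750 + 750 + 500 = 2000
  disc 3: 700 + 700 + 600 = 2000
  disc 4: 650 + 600 + 500 = 1750
  disc 5: 450 = 450
This matches the lower bound, so 5 is optimal.

5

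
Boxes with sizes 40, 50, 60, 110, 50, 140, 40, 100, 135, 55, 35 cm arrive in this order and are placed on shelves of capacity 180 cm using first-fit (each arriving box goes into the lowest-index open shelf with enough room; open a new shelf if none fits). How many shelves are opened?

  40 → shelf 1 (new)  [load 40/180]
  50 → shelf 1  [load 90/180]
  60 → shelf 1  [load 150/180]
  110 → shelf 2 (new)  [load 110/180]
  50 → shelf 2  [load 160/180]
  140 → shelf 3 (new)  [load 140/180]
  40 → shelf 3  [load 180/180]
  100 → shelf 4 (new)  [load 100/180]
  135 → shelf 5 (new)  [load 135/180]
  55 → shelf 4  [load 155/180]
  35 → shelf 5  [load 170/180]
5 shelves opened.

5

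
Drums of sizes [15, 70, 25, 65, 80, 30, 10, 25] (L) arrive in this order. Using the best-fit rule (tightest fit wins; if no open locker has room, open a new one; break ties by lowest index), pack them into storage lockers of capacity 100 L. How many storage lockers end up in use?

  15 → locker 1 (new)  [load 15/100]
  70 → locker 1  [load 85/100]
  25 → locker 2 (new)  [load 25/100]
  65 → locker 2  [load 90/100]
  80 → locker 3 (new)  [load 80/100]
  30 → locker 4 (new)  [load 30/100]
  10 → locker 2  [load 100/100]
  25 → locker 4  [load 55/100]
4 storage lockers opened.

4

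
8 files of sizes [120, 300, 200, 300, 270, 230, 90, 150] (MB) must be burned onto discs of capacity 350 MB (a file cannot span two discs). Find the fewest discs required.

Total = 300 + 300 + 270 + 230 + 200 + 150 + 120 + 90 = 1660 MB.
Lower bound: ⌈1660/350⌉ = 5 discs.
A packing using 6 discs:
  disc 1: 300 = 300
  disc 2: 300 = 300
  disc 3: 270 = 270
  disc 4: 230 + 120 = 350
  disc 5: 200 + 150 = 350
  disc 6: 90 = 90
No arrangement into 5 discs stays within capacity, so 6 is optimal.

6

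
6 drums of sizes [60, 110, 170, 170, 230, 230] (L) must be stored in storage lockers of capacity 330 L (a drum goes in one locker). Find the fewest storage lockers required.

4

Total = 230 + 230 + 170 + 170 + 110 + 60 = 970 L.
Lower bound: ⌈970/330⌉ = 3 storage lockers.
Also, 4 drums each exceed 165 L, and no two of those can share a locker, so at least 4 storage lockers are needed.
A packing using 4 storage lockers:
  locker 1: 230 + 60 = 290
  locker 2: 230 = 230
  locker 3: 170 + 110 = 280
  locker 4: 170 = 170
This matches the lower bound, so 4 is optimal.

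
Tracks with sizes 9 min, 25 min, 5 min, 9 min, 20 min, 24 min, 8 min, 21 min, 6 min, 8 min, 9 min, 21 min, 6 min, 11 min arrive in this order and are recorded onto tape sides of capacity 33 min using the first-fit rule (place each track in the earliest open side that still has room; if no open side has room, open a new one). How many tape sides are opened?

  9 → side 1 (new)  [load 9/33]
  25 → side 2 (new)  [load 25/33]
  5 → side 1  [load 14/33]
  9 → side 1  [load 23/33]
  20 → side 3 (new)  [load 20/33]
  24 → side 4 (new)  [load 24/33]
  8 → side 1  [load 31/33]
  21 → side 5 (new)  [load 21/33]
  6 → side 2  [load 31/33]
  8 → side 3  [load 28/33]
  9 → side 4  [load 33/33]
  21 → side 6 (new)  [load 21/33]
  6 → side 5  [load 27/33]
  11 → side 6  [load 32/33]
6 tape sides opened.

6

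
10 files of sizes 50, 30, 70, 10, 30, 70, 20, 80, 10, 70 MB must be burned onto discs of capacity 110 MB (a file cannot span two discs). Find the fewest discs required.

5

Total = 80 + 70 + 70 + 70 + 50 + 30 + 30 + 20 + 10 + 10 = 440 MB.
Lower bound: ⌈440/110⌉ = 4 discs.
A packing using 5 discs:
  disc 1: 80 + 30 = 110
  disc 2: 70 + 30 + 10 = 110
  disc 3: 70 + 20 + 10 = 100
  disc 4: 70 = 70
  disc 5: 50 = 50
No arrangement into 4 discs stays within capacity, so 5 is optimal.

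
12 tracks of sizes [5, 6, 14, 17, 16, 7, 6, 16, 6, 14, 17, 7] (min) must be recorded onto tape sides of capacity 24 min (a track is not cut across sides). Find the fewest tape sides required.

6

Total = 17 + 17 + 16 + 16 + 14 + 14 + 7 + 7 + 6 + 6 + 6 + 5 = 131 min.
Lower bound: ⌈131/24⌉ = 6 tape sides.
A packing using 6 tape sides:
  side 1: 17 + 7 = 24
  side 2: 17 + 7 = 24
  side 3: 16 + 6 = 22
  side 4: 16 + 6 = 22
  side 5: 14 + 6 = 20
  side 6: 14 + 5 = 19
This matches the lower bound, so 6 is optimal.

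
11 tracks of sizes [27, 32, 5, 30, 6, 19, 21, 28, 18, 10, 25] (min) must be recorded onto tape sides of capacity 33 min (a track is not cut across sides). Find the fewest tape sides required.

8

Total = 32 + 30 + 28 + 27 + 25 + 21 + 19 + 18 + 10 + 6 + 5 = 221 min.
Lower bound: ⌈221/33⌉ = 7 tape sides.
Also, 8 tracks each exceed 33/2 min, and no two of those can share a side, so at least 8 tape sides are needed.
A packing using 8 tape sides:
  side 1: 32 = 32
  side 2: 30 = 30
  side 3: 28 + 5 = 33
  side 4: 27 + 6 = 33
  side 5: 25 = 25
  side 6: 21 + 10 = 31
  side 7: 19 = 19
  side 8: 18 = 18
This matches the lower bound, so 8 is optimal.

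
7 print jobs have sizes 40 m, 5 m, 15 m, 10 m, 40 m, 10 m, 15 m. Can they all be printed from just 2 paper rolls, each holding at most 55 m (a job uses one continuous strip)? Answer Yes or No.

No

Total = 135 m; ⌈135/55⌉ = 3.
At least 3 paper rolls are required, but only 2 are allowed.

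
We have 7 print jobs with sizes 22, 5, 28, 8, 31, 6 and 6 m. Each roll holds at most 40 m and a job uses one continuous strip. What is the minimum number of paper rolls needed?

Total = 31 + 28 + 22 + 8 + 6 + 6 + 5 = 106 m.
Lower bound: ⌈106/40⌉ = 3 paper rolls.
A packing using 3 paper rolls:
  roll 1: 31 + 8 = 39
  roll 2: 28 + 6 + 6 = 40
  roll 3: 22 + 5 = 27
This matches the lower bound, so 3 is optimal.

3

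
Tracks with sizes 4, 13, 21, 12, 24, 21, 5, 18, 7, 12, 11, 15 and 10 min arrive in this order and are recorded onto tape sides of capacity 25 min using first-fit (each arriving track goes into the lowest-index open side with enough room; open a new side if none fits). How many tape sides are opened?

8

  4 → side 1 (new)  [load 4/25]
  13 → side 1  [load 17/25]
  21 → side 2 (new)  [load 21/25]
  12 → side 3 (new)  [load 12/25]
  24 → side 4 (new)  [load 24/25]
  21 → side 5 (new)  [load 21/25]
  5 → side 1  [load 22/25]
  18 → side 6 (new)  [load 18/25]
  7 → side 3  [load 19/25]
  12 → side 7 (new)  [load 12/25]
  11 → side 7  [load 23/25]
  15 → side 8 (new)  [load 15/25]
  10 → side 8  [load 25/25]
8 tape sides opened.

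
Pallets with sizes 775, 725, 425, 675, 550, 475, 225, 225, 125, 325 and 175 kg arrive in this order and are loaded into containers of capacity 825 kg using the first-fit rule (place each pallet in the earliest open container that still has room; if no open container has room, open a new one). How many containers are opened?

7

  775 → container 1 (new)  [load 775/825]
  725 → container 2 (new)  [load 725/825]
  425 → container 3 (new)  [load 425/825]
  675 → container 4 (new)  [load 675/825]
  550 → container 5 (new)  [load 550/825]
  475 → container 6 (new)  [load 475/825]
  225 → container 3  [load 650/825]
  225 → container 5  [load 775/825]
  125 → container 3  [load 775/825]
  325 → container 6  [load 800/825]
  175 → container 7 (new)  [load 175/825]
7 containers opened.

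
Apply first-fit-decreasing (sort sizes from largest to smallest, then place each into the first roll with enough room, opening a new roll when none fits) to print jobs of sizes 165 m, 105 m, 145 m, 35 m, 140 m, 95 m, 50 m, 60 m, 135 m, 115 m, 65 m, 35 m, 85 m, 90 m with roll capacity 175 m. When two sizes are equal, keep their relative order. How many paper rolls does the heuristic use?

8

Sorted descending: 165, 145, 140, 135, 115, 105, 95, 90, 85, 65, 60, 50, 35, 35.
  165 → roll 1 (new)  [load 165/175]
  145 → roll 2 (new)  [load 145/175]
  140 → roll 3 (new)  [load 140/175]
  135 → roll 4 (new)  [load 135/175]
  115 → roll 5 (new)  [load 115/175]
  105 → roll 6 (new)  [load 105/175]
  95 → roll 7 (new)  [load 95/175]
  90 → roll 8 (new)  [load 90/175]
  85 → roll 8  [load 175/175]
  65 → roll 6  [load 170/175]
  60 → roll 5  [load 175/175]
  50 → roll 7  [load 145/175]
  35 → roll 3  [load 175/175]
  35 → roll 4  [load 170/175]
8 paper rolls opened.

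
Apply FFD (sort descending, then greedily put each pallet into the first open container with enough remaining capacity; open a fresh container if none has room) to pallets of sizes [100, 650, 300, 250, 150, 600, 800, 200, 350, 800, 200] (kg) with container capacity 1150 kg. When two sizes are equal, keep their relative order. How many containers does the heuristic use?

4

Sorted descending: 800, 800, 650, 600, 350, 300, 250, 200, 200, 150, 100.
  800 → container 1 (new)  [load 800/1150]
  800 → container 2 (new)  [load 800/1150]
  650 → container 3 (new)  [load 650/1150]
  600 → container 4 (new)  [load 600/1150]
  350 → container 1  [load 1150/1150]
  300 → container 2  [load 1100/1150]
  250 → container 3  [load 900/1150]
  200 → container 3  [load 1100/1150]
  200 → container 4  [load 800/1150]
  150 → container 4  [load 950/1150]
  100 → container 4  [load 1050/1150]
4 containers opened.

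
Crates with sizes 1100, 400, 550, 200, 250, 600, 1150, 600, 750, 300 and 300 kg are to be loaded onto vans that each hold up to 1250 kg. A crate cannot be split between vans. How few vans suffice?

6

Total = 1150 + 1100 + 750 + 600 + 600 + 550 + 400 + 300 + 300 + 250 + 200 = 6200 kg.
Lower bound: ⌈6200/1250⌉ = 5 vans.
A packing using 6 vans:
  van 1: 1150 = 1150
  van 2: 1100 = 1100
  van 3: 750 + 400 = 1150
  van 4: 600 + 600 = 1200
  van 5: 550 + 300 + 300 = 1150
  van 6: 250 + 200 = 450
No arrangement into 5 vans stays within capacity, so 6 is optimal.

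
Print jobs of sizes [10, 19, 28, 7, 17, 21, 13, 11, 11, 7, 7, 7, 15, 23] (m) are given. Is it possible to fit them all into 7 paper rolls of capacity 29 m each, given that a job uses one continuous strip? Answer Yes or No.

No

Total = 196 m; ⌈196/29⌉ = 7.
The bound of 7 does not rule out 7, but exhaustive search shows no assignment into 7 paper rolls of capacity 29 m exists — the minimum is 8.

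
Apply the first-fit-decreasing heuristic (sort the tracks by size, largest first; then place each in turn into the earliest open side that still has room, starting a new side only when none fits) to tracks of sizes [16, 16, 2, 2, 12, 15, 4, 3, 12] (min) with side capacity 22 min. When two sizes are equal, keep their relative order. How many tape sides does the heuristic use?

Sorted descending: 16, 16, 15, 12, 12, 4, 3, 2, 2.
  16 → side 1 (new)  [load 16/22]
  16 → side 2 (new)  [load 16/22]
  15 → side 3 (new)  [load 15/22]
  12 → side 4 (new)  [load 12/22]
  12 → side 5 (new)  [load 12/22]
  4 → side 1  [load 20/22]
  3 → side 2  [load 19/22]
  2 → side 1  [load 22/22]
  2 → side 2  [load 21/22]
5 tape sides opened.

5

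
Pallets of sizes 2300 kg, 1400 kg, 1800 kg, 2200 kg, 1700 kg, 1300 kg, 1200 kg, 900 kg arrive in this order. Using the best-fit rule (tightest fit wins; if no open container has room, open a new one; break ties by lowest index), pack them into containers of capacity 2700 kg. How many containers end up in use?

6

  2300 → container 1 (new)  [load 2300/2700]
  1400 → container 2 (new)  [load 1400/2700]
  1800 → container 3 (new)  [load 1800/2700]
  2200 → container 4 (new)  [load 2200/2700]
  1700 → container 5 (new)  [load 1700/2700]
  1300 → container 2  [load 2700/2700]
  1200 → container 6 (new)  [load 1200/2700]
  900 → container 3  [load 2700/2700]
6 containers opened.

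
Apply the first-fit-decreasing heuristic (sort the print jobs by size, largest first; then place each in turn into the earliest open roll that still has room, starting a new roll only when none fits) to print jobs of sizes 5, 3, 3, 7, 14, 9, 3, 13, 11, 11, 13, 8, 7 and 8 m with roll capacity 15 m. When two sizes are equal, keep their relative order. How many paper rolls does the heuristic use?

Sorted descending: 14, 13, 13, 11, 11, 9, 8, 8, 7, 7, 5, 3, 3, 3.
  14 → roll 1 (new)  [load 14/15]
  13 → roll 2 (new)  [load 13/15]
  13 → roll 3 (new)  [load 13/15]
  11 → roll 4 (new)  [load 11/15]
  11 → roll 5 (new)  [load 11/15]
  9 → roll 6 (new)  [load 9/15]
  8 → roll 7 (new)  [load 8/15]
  8 → roll 8 (new)  [load 8/15]
  7 → roll 7  [load 15/15]
  7 → roll 8  [load 15/15]
  5 → roll 6  [load 14/15]
  3 → roll 4  [load 14/15]
  3 → roll 5  [load 14/15]
  3 → roll 9 (new)  [load 3/15]
9 paper rolls opened.

9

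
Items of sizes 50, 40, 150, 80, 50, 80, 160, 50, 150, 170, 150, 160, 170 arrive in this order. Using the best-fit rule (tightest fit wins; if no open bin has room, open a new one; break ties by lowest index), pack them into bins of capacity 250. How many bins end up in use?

8

  50 → bin 1 (new)  [load 50/250]
  40 → bin 1  [load 90/250]
  150 → bin 1  [load 240/250]
  80 → bin 2 (new)  [load 80/250]
  50 → bin 2  [load 130/250]
  80 → bin 2  [load 210/250]
  160 → bin 3 (new)  [load 160/250]
  50 → bin 3  [load 210/250]
  150 → bin 4 (new)  [load 150/250]
  170 → bin 5 (new)  [load 170/250]
  150 → bin 6 (new)  [load 150/250]
  160 → bin 7 (new)  [load 160/250]
  170 → bin 8 (new)  [load 170/250]
8 bins opened.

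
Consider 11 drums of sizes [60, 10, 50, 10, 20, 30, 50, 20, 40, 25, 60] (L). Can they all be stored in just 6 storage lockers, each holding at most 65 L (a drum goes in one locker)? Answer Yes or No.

Total = 375 L; ⌈375/65⌉ = 6.
The bound of 6 does not rule out 6, but exhaustive search shows no assignment into 6 storage lockers of capacity 65 L exists — the minimum is 7.

No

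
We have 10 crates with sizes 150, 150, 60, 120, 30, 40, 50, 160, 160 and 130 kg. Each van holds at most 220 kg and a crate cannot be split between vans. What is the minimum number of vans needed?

6

Total = 160 + 160 + 150 + 150 + 130 + 120 + 60 + 50 + 40 + 30 = 1050 kg.
Lower bound: ⌈1050/220⌉ = 5 vans.
Also, 6 crates each exceed 110 kg, and no two of those can share a van, so at least 6 vans are needed.
A packing using 6 vans:
  van 1: 160 + 60 = 220
  van 2: 160 + 50 = 210
  van 3: 150 + 40 + 30 = 220
  van 4: 150 = 150
  van 5: 130 = 130
  van 6: 120 = 120
This matches the lower bound, so 6 is optimal.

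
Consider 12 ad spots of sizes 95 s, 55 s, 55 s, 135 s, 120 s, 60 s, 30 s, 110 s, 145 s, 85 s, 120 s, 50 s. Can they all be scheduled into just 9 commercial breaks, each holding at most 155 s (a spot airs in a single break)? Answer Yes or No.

Yes

A valid assignment using 8 commercial breaks:
  break 1: 145 = 145
  break 2: 135 = 135
  break 3: 120 + 30 = 150
  break 4: 120 = 120
  break 5: 110 = 110
  break 6: 95 + 60 = 155
  break 7: 85 + 55 = 140
  break 8: 55 + 50 = 105
That uses only 8 ≤ 9, so 9 commercial breaks are enough.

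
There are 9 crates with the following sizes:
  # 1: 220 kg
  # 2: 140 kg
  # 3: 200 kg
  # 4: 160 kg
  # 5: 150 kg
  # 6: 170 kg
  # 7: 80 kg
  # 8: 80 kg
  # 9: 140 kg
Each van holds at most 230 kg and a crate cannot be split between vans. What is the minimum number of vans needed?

Total = 220 + 200 + 170 + 160 + 150 + 140 + 140 + 80 + 80 = 1340 kg.
Lower bound: ⌈1340/230⌉ = 6 vans.
Also, 7 crates each exceed 115 kg, and no two of those can share a van, so at least 7 vans are needed.
A packing using 7 vans:
  van 1: 220 = 220
  van 2: 200 = 200
  van 3: 170 = 170
  van 4: 160 = 160
  van 5: 150 + 80 = 230
  van 6: 140 + 80 = 220
  van 7: 140 = 140
This matches the lower bound, so 7 is optimal.

7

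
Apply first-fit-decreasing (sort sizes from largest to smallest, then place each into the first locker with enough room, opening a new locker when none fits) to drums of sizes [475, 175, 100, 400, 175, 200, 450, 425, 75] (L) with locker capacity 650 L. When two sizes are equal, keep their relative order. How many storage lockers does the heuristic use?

Sorted descending: 475, 450, 425, 400, 200, 175, 175, 100, 75.
  475 → locker 1 (new)  [load 475/650]
  450 → locker 2 (new)  [load 450/650]
  425 → locker 3 (new)  [load 425/650]
  400 → locker 4 (new)  [load 400/650]
  200 → locker 2  [load 650/650]
  175 → locker 1  [load 650/650]
  175 → locker 3  [load 600/650]
  100 → locker 4  [load 500/650]
  75 → locker 4  [load 575/650]
4 storage lockers opened.

4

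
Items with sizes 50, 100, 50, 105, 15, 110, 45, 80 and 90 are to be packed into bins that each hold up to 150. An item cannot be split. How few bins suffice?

5

Total = 110 + 105 + 100 + 90 + 80 + 50 + 50 + 45 + 15 = 645.
Lower bound: ⌈645/150⌉ = 5 bins.
A packing using 5 bins:
  bin 1: 110 + 15 = 125
  bin 2: 105 + 45 = 150
  bin 3: 100 + 50 = 150
  bin 4: 90 + 50 = 140
  bin 5: 80 = 80
This matches the lower bound, so 5 is optimal.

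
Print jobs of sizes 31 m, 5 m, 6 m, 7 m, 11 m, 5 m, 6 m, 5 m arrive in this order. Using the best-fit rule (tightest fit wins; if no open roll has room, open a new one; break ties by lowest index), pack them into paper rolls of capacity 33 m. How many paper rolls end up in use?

3

  31 → roll 1 (new)  [load 31/33]
  5 → roll 2 (new)  [load 5/33]
  6 → roll 2  [load 11/33]
  7 → roll 2  [load 18/33]
  11 → roll 2  [load 29/33]
  5 → roll 3 (new)  [load 5/33]
  6 → roll 3  [load 11/33]
  5 → roll 3  [load 16/33]
3 paper rolls opened.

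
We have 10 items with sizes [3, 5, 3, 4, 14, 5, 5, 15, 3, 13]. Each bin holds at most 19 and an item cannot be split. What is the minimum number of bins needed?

4

Total = 15 + 14 + 13 + 5 + 5 + 5 + 4 + 3 + 3 + 3 = 70.
Lower bound: ⌈70/19⌉ = 4 bins.
A packing using 4 bins:
  bin 1: 15 + 4 = 19
  bin 2: 14 + 5 = 19
  bin 3: 13 + 5 = 18
  bin 4: 5 + 3 + 3 + 3 = 14
This matches the lower bound, so 4 is optimal.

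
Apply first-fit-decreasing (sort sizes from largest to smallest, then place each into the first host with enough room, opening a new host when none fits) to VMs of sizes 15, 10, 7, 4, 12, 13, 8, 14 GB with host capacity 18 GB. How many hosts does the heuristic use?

6

Sorted descending: 15, 14, 13, 12, 10, 8, 7, 4.
  15 → host 1 (new)  [load 15/18]
  14 → host 2 (new)  [load 14/18]
  13 → host 3 (new)  [load 13/18]
  12 → host 4 (new)  [load 12/18]
  10 → host 5 (new)  [load 10/18]
  8 → host 5  [load 18/18]
  7 → host 6 (new)  [load 7/18]
  4 → host 2  [load 18/18]
6 hosts opened.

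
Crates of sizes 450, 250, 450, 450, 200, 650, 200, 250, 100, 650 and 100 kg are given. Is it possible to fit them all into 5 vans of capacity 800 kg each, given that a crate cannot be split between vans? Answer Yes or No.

Total = 3750 kg; ⌈3750/800⌉ = 5.
The bound of 5 does not rule out 5, but exhaustive search shows no assignment into 5 vans of capacity 800 kg exists — the minimum is 6.

No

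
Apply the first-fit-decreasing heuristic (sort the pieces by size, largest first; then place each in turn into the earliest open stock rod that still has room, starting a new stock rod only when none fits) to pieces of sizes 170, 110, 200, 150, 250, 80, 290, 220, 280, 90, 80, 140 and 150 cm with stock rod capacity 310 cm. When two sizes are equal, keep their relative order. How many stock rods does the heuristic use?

8

Sorted descending: 290, 280, 250, 220, 200, 170, 150, 150, 140, 110, 90, 80, 80.
  290 → stock rod 1 (new)  [load 290/310]
  280 → stock rod 2 (new)  [load 280/310]
  250 → stock rod 3 (new)  [load 250/310]
  220 → stock rod 4 (new)  [load 220/310]
  200 → stock rod 5 (new)  [load 200/310]
  170 → stock rod 6 (new)  [load 170/310]
  150 → stock rod 7 (new)  [load 150/310]
  150 → stock rod 7  [load 300/310]
  140 → stock rod 6  [load 310/310]
  110 → stock rod 5  [load 310/310]
  90 → stock rod 4  [load 310/310]
  80 → stock rod 8 (new)  [load 80/310]
  80 → stock rod 8  [load 160/310]
8 stock rods opened.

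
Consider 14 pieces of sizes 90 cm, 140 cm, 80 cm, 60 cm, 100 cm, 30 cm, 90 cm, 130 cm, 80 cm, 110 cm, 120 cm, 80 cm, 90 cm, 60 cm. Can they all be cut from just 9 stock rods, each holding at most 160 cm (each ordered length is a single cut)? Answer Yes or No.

No

Total = 1260 cm; ⌈1260/160⌉ = 8.
The bound of 8 does not rule out 9, but exhaustive search shows no assignment into 9 stock rods of capacity 160 cm exists — the minimum is 10.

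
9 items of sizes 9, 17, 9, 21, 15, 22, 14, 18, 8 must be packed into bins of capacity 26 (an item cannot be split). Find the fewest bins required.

Total = 22 + 21 + 18 + 17 + 15 + 14 + 9 + 9 + 8 = 133.
Lower bound: ⌈133/26⌉ = 6 bins.
A packing using 6 bins:
  bin 1: 22 = 22
  bin 2: 21 = 21
  bin 3: 18 + 8 = 26
  bin 4: 17 + 9 = 26
  bin 5: 15 + 9 = 24
  bin 6: 14 = 14
This matches the lower bound, so 6 is optimal.

6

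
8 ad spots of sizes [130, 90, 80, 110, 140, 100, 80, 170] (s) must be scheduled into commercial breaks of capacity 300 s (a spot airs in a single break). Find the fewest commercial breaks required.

3

Total = 170 + 140 + 130 + 110 + 100 + 90 + 80 + 80 = 900 s.
Lower bound: ⌈900/300⌉ = 3 commercial breaks.
A packing using 3 commercial breaks:
  break 1: 170 + 130 = 300
  break 2: 140 + 80 + 80 = 300
  break 3: 110 + 100 + 90 = 300
This matches the lower bound, so 3 is optimal.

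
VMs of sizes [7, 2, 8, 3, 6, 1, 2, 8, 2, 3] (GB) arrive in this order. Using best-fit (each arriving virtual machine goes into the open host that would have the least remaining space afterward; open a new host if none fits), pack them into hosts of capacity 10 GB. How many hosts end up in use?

5

  7 → host 1 (new)  [load 7/10]
  2 → host 1  [load 9/10]
  8 → host 2 (new)  [load 8/10]
  3 → host 3 (new)  [load 3/10]
  6 → host 3  [load 9/10]
  1 → host 1  [load 10/10]
  2 → host 2  [load 10/10]
  8 → host 4 (new)  [load 8/10]
  2 → host 4  [load 10/10]
  3 → host 5 (new)  [load 3/10]
5 hosts opened.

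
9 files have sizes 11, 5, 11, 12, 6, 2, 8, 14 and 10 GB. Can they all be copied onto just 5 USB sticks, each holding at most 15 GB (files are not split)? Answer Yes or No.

Total = 79 GB; ⌈79/15⌉ = 6.
At least 6 USB sticks are required, but only 5 are allowed.

No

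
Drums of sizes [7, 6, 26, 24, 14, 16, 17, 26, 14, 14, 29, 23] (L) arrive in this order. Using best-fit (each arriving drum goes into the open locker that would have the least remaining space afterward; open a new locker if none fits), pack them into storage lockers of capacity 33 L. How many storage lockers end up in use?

  7 → locker 1 (new)  [load 7/33]
  6 → locker 1  [load 13/33]
  26 → locker 2 (new)  [load 26/33]
  24 → locker 3 (new)  [load 24/33]
  14 → locker 1  [load 27/33]
  16 → locker 4 (new)  [load 16/33]
  17 → locker 4  [load 33/33]
  26 → locker 5 (new)  [load 26/33]
  14 → locker 6 (new)  [load 14/33]
  14 → locker 6  [load 28/33]
  29 → locker 7 (new)  [load 29/33]
  23 → locker 8 (new)  [load 23/33]
8 storage lockers opened.

8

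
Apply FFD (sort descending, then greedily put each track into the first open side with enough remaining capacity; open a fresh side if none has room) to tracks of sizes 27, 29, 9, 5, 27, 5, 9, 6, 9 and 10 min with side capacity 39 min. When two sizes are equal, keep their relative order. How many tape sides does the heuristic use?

4

Sorted descending: 29, 27, 27, 10, 9, 9, 9, 6, 5, 5.
  29 → side 1 (new)  [load 29/39]
  27 → side 2 (new)  [load 27/39]
  27 → side 3 (new)  [load 27/39]
  10 → side 1  [load 39/39]
  9 → side 2  [load 36/39]
  9 → side 3  [load 36/39]
  9 → side 4 (new)  [load 9/39]
  6 → side 4  [load 15/39]
  5 → side 4  [load 20/39]
  5 → side 4  [load 25/39]
4 tape sides opened.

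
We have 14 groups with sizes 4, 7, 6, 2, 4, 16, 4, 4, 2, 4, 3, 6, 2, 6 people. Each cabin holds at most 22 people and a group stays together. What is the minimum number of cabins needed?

4

Total = 16 + 7 + 6 + 6 + 6 + 4 + 4 + 4 + 4 + 4 + 3 + 2 + 2 + 2 = 70 people.
Lower bound: ⌈70/22⌉ = 4 cabins.
A packing using 4 cabins:
  cabin 1: 16 + 6 = 22
  cabin 2: 7 + 6 + 6 + 3 = 22
  cabin 3: 4 + 4 + 4 + 4 + 4 + 2 = 22
  cabin 4: 2 + 2 = 4
This matches the lower bound, so 4 is optimal.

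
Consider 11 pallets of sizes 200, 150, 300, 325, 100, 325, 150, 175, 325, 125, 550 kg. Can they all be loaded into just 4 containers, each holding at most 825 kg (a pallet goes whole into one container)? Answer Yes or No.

Yes

A valid assignment using 4 containers:
  container 1: 550 + 200 = 750
  container 2: 325 + 325 + 175 = 825
  container 3: 325 + 300 + 150 = 775
  container 4: 150 + 125 + 100 = 375
Every load is within 825 kg, so 4 containers suffice.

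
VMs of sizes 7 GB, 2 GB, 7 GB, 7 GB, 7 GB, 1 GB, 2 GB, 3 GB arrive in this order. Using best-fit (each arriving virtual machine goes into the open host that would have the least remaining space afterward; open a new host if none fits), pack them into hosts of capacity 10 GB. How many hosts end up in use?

  7 → host 1 (new)  [load 7/10]
  2 → host 1  [load 9/10]
  7 → host 2 (new)  [load 7/10]
  7 → host 3 (new)  [load 7/10]
  7 → host 4 (new)  [load 7/10]
  1 → host 1  [load 10/10]
  2 → host 2  [load 9/10]
  3 → host 3  [load 10/10]
4 hosts opened.

4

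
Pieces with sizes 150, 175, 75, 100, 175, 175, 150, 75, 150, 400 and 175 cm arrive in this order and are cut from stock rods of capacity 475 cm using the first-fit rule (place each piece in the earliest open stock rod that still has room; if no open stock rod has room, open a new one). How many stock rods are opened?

  150 → stock rod 1 (new)  [load 150/475]
  175 → stock rod 1  [load 325/475]
  75 → stock rod 1  [load 400/475]
  100 → stock rod 2 (new)  [load 100/475]
  175 → stock rod 2  [load 275/475]
  175 → stock rod 2  [load 450/475]
  150 → stock rod 3 (new)  [load 150/475]
  75 → stock rod 1  [load 475/475]
  150 → stock rod 3  [load 300/475]
  400 → stock rod 4 (new)  [load 400/475]
  175 → stock rod 3  [load 475/475]
4 stock rods opened.

4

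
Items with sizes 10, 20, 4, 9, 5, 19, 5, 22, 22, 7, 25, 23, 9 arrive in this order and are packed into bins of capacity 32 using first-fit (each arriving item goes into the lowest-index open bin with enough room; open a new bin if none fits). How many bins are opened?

  10 → bin 1 (new)  [load 10/32]
  20 → bin 1  [load 30/32]
  4 → bin 2 (new)  [load 4/32]
  9 → bin 2  [load 13/32]
  5 → bin 2  [load 18/32]
  19 → bin 3 (new)  [load 19/32]
  5 → bin 2  [load 23/32]
  22 → bin 4 (new)  [load 22/32]
  22 → bin 5 (new)  [load 22/32]
  7 → bin 2  [load 30/32]
  25 → bin 6 (new)  [load 25/32]
  23 → bin 7 (new)  [load 23/32]
  9 → bin 3  [load 28/32]
7 bins opened.

7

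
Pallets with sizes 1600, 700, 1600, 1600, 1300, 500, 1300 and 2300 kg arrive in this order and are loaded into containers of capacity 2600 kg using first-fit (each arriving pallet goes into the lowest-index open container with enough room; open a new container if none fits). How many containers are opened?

5

  1600 → container 1 (new)  [load 1600/2600]
  700 → container 1  [load 2300/2600]
  1600 → container 2 (new)  [load 1600/2600]
  1600 → container 3 (new)  [load 1600/2600]
  1300 → container 4 (new)  [load 1300/2600]
  500 → container 2  [load 2100/2600]
  1300 → container 4  [load 2600/2600]
  2300 → container 5 (new)  [load 2300/2600]
5 containers opened.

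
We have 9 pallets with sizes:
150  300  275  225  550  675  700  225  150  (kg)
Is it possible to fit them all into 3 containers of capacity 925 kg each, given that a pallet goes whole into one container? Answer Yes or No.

Total = 3250 kg; ⌈3250/925⌉ = 4.
At least 4 containers are required, but only 3 are allowed.

No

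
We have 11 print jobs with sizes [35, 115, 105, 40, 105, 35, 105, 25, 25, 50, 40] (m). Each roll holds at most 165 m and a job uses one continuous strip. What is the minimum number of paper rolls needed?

Total = 115 + 105 + 105 + 105 + 50 + 40 + 40 + 35 + 35 + 25 + 25 = 680 m.
Lower bound: ⌈680/165⌉ = 5 paper rolls.
A packing using 5 paper rolls:
  roll 1: 115 + 50 = 165
  roll 2: 105 + 40 = 145
  roll 3: 105 + 40 = 145
  roll 4: 105 + 35 + 25 = 165
  roll 5: 35 + 25 = 60
This matches the lower bound, so 5 is optimal.

5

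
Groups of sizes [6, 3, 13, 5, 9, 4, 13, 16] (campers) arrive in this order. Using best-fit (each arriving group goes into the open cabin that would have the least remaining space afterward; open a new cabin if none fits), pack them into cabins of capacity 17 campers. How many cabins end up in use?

5

  6 → cabin 1 (new)  [load 6/17]
  3 → cabin 1  [load 9/17]
  13 → cabin 2 (new)  [load 13/17]
  5 → cabin 1  [load 14/17]
  9 → cabin 3 (new)  [load 9/17]
  4 → cabin 2  [load 17/17]
  13 → cabin 4 (new)  [load 13/17]
  16 → cabin 5 (new)  [load 16/17]
5 cabins opened.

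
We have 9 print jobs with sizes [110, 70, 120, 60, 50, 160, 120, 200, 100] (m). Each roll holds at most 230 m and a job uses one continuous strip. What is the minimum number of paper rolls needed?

5

Total = 200 + 160 + 120 + 120 + 110 + 100 + 70 + 60 + 50 = 990 m.
Lower bound: ⌈990/230⌉ = 5 paper rolls.
A packing using 5 paper rolls:
  roll 1: 200 = 200
  roll 2: 160 + 70 = 230
  roll 3: 120 + 110 = 230
  roll 4: 120 + 100 = 220
  roll 5: 60 + 50 = 110
This matches the lower bound, so 5 is optimal.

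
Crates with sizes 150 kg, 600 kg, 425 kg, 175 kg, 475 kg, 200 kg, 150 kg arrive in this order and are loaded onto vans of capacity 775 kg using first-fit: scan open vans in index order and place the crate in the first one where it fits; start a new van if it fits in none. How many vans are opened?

3

  150 → van 1 (new)  [load 150/775]
  600 → van 1  [load 750/775]
  425 → van 2 (new)  [load 425/775]
  175 → van 2  [load 600/775]
  475 → van 3 (new)  [load 475/775]
  200 → van 3  [load 675/775]
  150 → van 2  [load 750/775]
3 vans opened.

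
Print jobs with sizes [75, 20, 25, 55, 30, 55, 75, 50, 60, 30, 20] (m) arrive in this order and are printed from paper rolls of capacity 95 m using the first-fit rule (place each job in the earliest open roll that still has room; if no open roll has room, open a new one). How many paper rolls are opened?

  75 → roll 1 (new)  [load 75/95]
  20 → roll 1  [load 95/95]
  25 → roll 2 (new)  [load 25/95]
  55 → roll 2  [load 80/95]
  30 → roll 3 (new)  [load 30/95]
  55 → roll 3  [load 85/95]
  75 → roll 4 (new)  [load 75/95]
  50 → roll 5 (new)  [load 50/95]
  60 → roll 6 (new)  [load 60/95]
  30 → roll 5  [load 80/95]
  20 → roll 4  [load 95/95]
6 paper rolls opened.

6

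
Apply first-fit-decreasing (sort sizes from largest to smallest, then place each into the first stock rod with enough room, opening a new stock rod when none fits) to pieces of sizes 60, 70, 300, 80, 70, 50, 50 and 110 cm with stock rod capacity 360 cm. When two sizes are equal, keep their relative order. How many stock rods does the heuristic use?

Sorted descending: 300, 110, 80, 70, 70, 60, 50, 50.
  300 → stock rod 1 (new)  [load 300/360]
  110 → stock rod 2 (new)  [load 110/360]
  80 → stock rod 2  [load 190/360]
  70 → stock rod 2  [load 260/360]
  70 → stock rod 2  [load 330/360]
  60 → stock rod 1  [load 360/360]
  50 → stock rod 3 (new)  [load 50/360]
  50 → stock rod 3  [load 100/360]
3 stock rods opened.

3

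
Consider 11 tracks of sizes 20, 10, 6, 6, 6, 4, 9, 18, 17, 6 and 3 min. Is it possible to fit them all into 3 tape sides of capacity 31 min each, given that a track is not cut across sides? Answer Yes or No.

Total = 105 min; ⌈105/31⌉ = 4.
At least 4 tape sides are required, but only 3 are allowed.

No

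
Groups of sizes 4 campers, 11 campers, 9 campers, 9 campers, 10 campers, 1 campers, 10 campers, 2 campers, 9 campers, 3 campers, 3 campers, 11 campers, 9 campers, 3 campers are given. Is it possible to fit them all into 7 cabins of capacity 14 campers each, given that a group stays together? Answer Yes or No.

No

Total = 94 campers; ⌈94/14⌉ = 7.
8 groups each exceed half the capacity and cannot share a cabin, forcing at least 8 cabins.
At least 8 cabins are required, but only 7 are allowed.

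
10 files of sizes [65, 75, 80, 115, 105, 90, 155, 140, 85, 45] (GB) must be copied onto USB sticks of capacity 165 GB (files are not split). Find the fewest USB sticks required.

Total = 155 + 140 + 115 + 105 + 90 + 85 + 80 + 75 + 65 + 45 = 955 GB.
Lower bound: ⌈955/165⌉ = 6 USB sticks.
A packing using 7 USB sticks:
  USB stick 1: 155 = 155
  USB stick 2: 140 = 140
  USB stick 3: 115 + 45 = 160
  USB stick 4: 105 = 105
  USB stick 5: 90 + 75 = 165
  USB stick 6: 85 + 80 = 165
  USB stick 7: 65 = 65
No arrangement into 6 USB sticks stays within capacity, so 7 is optimal.

7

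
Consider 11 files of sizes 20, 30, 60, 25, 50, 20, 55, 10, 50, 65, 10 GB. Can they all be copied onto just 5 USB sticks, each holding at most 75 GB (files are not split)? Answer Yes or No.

Total = 395 GB; ⌈395/75⌉ = 6.
At least 6 USB sticks are required, but only 5 are allowed.

No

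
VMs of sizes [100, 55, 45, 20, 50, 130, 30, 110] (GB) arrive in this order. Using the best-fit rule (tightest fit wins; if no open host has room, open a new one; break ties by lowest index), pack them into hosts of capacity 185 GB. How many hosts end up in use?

  100 → host 1 (new)  [load 100/185]
  55 → host 1  [load 155/185]
  45 → host 2 (new)  [load 45/185]
  20 → host 1  [load 175/185]
  50 → host 2  [load 95/185]
  130 → host 3 (new)  [load 130/185]
  30 → host 3  [load 160/185]
  110 → host 4 (new)  [load 110/185]
4 hosts opened.

4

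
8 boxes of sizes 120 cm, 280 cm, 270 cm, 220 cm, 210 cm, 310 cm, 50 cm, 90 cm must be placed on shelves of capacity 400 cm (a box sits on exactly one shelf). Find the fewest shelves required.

Total = 310 + 280 + 270 + 220 + 210 + 120 + 90 + 50 = 1550 cm.
Lower bound: ⌈1550/400⌉ = 4 shelves.
Also, 5 boxes each exceed 200 cm, and no two of those can share a shelf, so at least 5 shelves are needed.
A packing using 5 shelves:
  shelf 1: 310 + 90 = 400
  shelf 2: 280 + 120 = 400
  shelf 3: 270 + 50 = 320
  shelf 4: 220 = 220
  shelf 5: 210 = 210
This matches the lower bound, so 5 is optimal.

5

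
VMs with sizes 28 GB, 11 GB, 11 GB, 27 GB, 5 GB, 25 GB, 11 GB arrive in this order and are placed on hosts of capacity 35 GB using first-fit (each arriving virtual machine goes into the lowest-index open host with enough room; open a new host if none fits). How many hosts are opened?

4

  28 → host 1 (new)  [load 28/35]
  11 → host 2 (new)  [load 11/35]
  11 → host 2  [load 22/35]
  27 → host 3 (new)  [load 27/35]
  5 → host 1  [load 33/35]
  25 → host 4 (new)  [load 25/35]
  11 → host 2  [load 33/35]
4 hosts opened.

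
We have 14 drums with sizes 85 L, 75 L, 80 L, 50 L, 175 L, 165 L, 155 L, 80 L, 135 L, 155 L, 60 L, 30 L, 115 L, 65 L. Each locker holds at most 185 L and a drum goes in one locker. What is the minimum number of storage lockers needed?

9

Total = 175 + 165 + 155 + 155 + 135 + 115 + 85 + 80 + 80 + 75 + 65 + 60 + 50 + 30 = 1425 L.
Lower bound: ⌈1425/185⌉ = 8 storage lockers.
A packing using 9 storage lockers:
  locker 1: 175 = 175
  locker 2: 165 = 165
  locker 3: 155 + 30 = 185
  locker 4: 155 = 155
  locker 5: 135 + 50 = 185
  locker 6: 115 + 65 = 180
  locker 7: 85 + 80 = 165
  locker 8: 80 + 75 = 155
  locker 9: 60 = 60
No arrangement into 8 storage lockers stays within capacity, so 9 is optimal.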